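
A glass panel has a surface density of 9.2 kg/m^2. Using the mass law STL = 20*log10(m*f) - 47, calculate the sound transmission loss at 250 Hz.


Mass law: STL = 20 * log10(m * f) - 47
  m * f = 9.2 * 250 = 2300
  log10(2300) = 3.36173
  STL = 20 * 3.36173 - 47 = 67.2346 - 47 = 20.2 dB

20.2 dB


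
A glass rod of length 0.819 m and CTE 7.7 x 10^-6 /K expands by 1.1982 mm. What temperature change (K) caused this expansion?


Rearrange dL = alpha * L0 * dT for dT:
  dT = dL / (alpha * L0)
  dL (m) = 1.1982 / 1000 = 0.0011982
  dT = 0.0011982 / ((7.7 x 10^-6) * 0.819) = 190.0 K

190.0 K


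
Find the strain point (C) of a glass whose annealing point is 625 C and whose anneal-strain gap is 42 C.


Strain point = annealing point - difference:
  T_strain = 625 - 42 = 583 C

583 C


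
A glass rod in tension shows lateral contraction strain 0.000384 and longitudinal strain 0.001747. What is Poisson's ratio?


Poisson's ratio: nu = lateral strain / axial strain
  nu = 0.000384 / 0.001747 = 0.2198

0.2198


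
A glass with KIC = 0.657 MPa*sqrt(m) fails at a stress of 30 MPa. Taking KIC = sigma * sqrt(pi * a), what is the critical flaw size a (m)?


Rearrange KIC = sigma * sqrt(pi * a):
  sqrt(pi * a) = KIC / sigma
  sqrt(pi * a) = 0.657 / 30 = 0.0219
  a = (KIC / sigma)^2 / pi
  a = 0.0219^2 / pi = 0.0001527 m

0.0001527 m


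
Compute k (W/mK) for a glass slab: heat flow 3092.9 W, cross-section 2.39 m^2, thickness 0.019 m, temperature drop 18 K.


Fourier's law rearranged: k = Q * t / (A * dT)
  Numerator = 3092.9 * 0.019 = 58.7651
  Denominator = 2.39 * 18 = 43.02
  k = 58.7651 / 43.02 = 1.366 W/mK

1.366 W/mK


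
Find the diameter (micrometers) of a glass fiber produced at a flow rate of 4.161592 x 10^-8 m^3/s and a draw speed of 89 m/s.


Cross-sectional area from continuity:
  A = Q / v = 4.161592 x 10^-8 / 89 = 4.675946 x 10^-10 m^2
Diameter from circular cross-section:
  d = sqrt(4A / pi) * 10^6 (m -> um)
  d = sqrt(4 * 4.675946 x 10^-10 / pi) * 10^6 = 24.4 um

24.4 um


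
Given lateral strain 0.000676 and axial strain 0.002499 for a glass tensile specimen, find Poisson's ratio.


Poisson's ratio: nu = lateral strain / axial strain
  nu = 0.000676 / 0.002499 = 0.2705

0.2705


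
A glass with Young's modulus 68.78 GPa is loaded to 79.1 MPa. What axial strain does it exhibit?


Rearrange E = sigma / epsilon:
  epsilon = sigma / E
  E (MPa) = 68.78 * 1000 = 68780
  epsilon = 79.1 / 68780 = 0.00115

0.00115


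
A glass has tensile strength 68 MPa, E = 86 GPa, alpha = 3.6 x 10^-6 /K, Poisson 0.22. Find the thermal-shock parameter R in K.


Thermal shock resistance: R = sigma * (1 - nu) / (E * alpha)
  Numerator = 68 * (1 - 0.22) = 53.04
  Denominator = 86 * 1000 * (3.6 x 10^-6) = 0.3096
  R = 53.04 / 0.3096 = 171.3 K

171.3 K


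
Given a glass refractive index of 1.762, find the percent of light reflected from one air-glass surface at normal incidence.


Fresnel reflectance at normal incidence:
  R = ((n - 1)/(n + 1))^2
  (n - 1)/(n + 1) = (1.762 - 1)/(1.762 + 1) = 0.275887
  R = 0.275887^2 = 0.0761136
  R(%) = 0.0761136 * 100 = 7.611%

7.611%


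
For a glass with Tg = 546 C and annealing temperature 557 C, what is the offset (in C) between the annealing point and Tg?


Offset = T_anneal - Tg:
  offset = 557 - 546 = 11 C

11 C


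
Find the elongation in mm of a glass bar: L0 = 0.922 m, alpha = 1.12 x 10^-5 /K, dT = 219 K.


Thermal expansion formula: dL = alpha * L0 * dT
  dL = (1.12 x 10^-5) * 0.922 * 219 = 0.00226148 m
Convert to mm: 0.00226148 * 1000 = 2.2615 mm

2.2615 mm


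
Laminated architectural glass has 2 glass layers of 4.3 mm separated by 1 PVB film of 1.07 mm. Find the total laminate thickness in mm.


Total thickness = glass contribution + PVB contribution
  Glass: 2 * 4.3 = 8.6 mm
  PVB: 1 * 1.07 = 1.07 mm
  Total = 8.6 + 1.07 = 9.67 mm

9.67 mm


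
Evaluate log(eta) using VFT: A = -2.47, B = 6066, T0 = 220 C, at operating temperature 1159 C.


VFT equation: log(eta) = A + B / (T - T0)
  T - T0 = 1159 - 220 = 939
  B / (T - T0) = 6066 / 939 = 6.46
  log(eta) = -2.47 + 6.46 = 3.99

3.99


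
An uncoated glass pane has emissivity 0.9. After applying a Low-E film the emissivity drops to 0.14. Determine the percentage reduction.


Percentage reduction = (1 - coated/uncoated) * 100
  Ratio = 0.14 / 0.9 = 0.1556
  Reduction = (1 - 0.1556) * 100 = 84.4%

84.4%


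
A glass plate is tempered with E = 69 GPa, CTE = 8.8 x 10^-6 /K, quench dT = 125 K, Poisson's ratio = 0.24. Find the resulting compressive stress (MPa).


Tempering stress: sigma = E * alpha * dT / (1 - nu)
  E (MPa) = 69 * 1000 = 69000
  Numerator = 69000 * (8.8 x 10^-6) * 125 = 75.9
  Denominator = 1 - 0.24 = 0.76
  sigma = 75.9 / 0.76 = 99.9 MPa

99.9 MPa


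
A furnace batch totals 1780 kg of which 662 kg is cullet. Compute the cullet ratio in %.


Cullet ratio = (cullet mass / total batch mass) * 100
  Ratio = 662 / 1780 * 100 = 37.19%

37.19%


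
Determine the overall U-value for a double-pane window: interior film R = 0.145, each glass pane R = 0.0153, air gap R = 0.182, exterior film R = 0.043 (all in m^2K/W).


Total thermal resistance (series):
  R_total = R_in + R_glass + R_air + R_glass + R_out
  R_total = 0.145 + 0.0153 + 0.182 + 0.0153 + 0.043 = 0.4006 m^2K/W
U-value = 1 / R_total = 1 / 0.4006 = 2.496 W/m^2K

2.496 W/m^2K


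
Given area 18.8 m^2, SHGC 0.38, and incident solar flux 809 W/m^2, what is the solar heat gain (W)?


Solar heat gain: Q = Area * SHGC * Irradiance
  Q = 18.8 * 0.38 * 809 = 5779.5 W

5779.5 W


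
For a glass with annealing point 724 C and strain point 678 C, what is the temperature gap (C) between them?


Gap = T_anneal - T_strain:
  gap = 724 - 678 = 46 C

46 C


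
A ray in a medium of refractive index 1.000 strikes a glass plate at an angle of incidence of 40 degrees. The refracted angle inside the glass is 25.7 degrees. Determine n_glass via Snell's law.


Apply Snell's law: n1 * sin(theta1) = n2 * sin(theta2)
  n2 = n1 * sin(theta1) / sin(theta2)
  sin(40) = 0.642788
  sin(25.7) = 0.433659
  n2 = 1.000 * 0.642788 / 0.433659 = 1.4822

1.4822


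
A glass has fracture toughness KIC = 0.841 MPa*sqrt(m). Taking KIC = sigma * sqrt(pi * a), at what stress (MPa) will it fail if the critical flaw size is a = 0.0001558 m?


Rearrange KIC = sigma * sqrt(pi * a):
  sigma = KIC / sqrt(pi * a)
  sqrt(pi * 0.0001558) = 0.022124
  sigma = 0.841 / 0.022124 = 38.01 MPa

38.01 MPa


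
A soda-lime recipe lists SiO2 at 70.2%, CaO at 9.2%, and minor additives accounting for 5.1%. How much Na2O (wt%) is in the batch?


Pieces sum to 100%:
  Na2O = 100 - (SiO2 + CaO + others)
  Na2O = 100 - (70.2 + 9.2 + 5.1) = 15.5%

15.5%


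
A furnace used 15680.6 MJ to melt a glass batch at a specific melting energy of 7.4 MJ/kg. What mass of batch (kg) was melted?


Rearrange E = m * s for m:
  m = E / s
  m = 15680.6 / 7.4 = 2119.0 kg

2119.0 kg


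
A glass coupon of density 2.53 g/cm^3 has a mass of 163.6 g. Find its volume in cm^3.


Rearrange rho = m / V:
  V = m / rho
  V = 163.6 / 2.53 = 64.664 cm^3

64.664 cm^3


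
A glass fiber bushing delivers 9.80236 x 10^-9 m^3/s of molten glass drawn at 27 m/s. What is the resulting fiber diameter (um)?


Cross-sectional area from continuity:
  A = Q / v = 9.80236 x 10^-9 / 27 = 3.630504 x 10^-10 m^2
Diameter from circular cross-section:
  d = sqrt(4A / pi) * 10^6 (m -> um)
  d = sqrt(4 * 3.630504 x 10^-10 / pi) * 10^6 = 21.5 um

21.5 um


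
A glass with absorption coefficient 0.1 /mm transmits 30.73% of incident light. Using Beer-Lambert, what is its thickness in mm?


Rearrange T = exp(-alpha * thickness):
  thickness = -ln(T) / alpha
  T = 30.73/100 = 0.3073
  ln(T) = -1.17993
  -ln(T) = 1.17993
  thickness = 1.17993 / 0.1 = 11.8 mm

11.8 mm


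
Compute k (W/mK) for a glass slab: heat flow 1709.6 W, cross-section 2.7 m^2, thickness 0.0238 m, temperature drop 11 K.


Fourier's law rearranged: k = Q * t / (A * dT)
  Numerator = 1709.6 * 0.0238 = 40.68848
  Denominator = 2.7 * 11 = 29.7
  k = 40.68848 / 29.7 = 1.37 W/mK

1.37 W/mK


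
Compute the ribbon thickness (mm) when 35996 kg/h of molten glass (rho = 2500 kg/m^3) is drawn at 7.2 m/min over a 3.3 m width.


Ribbon cross-section from mass balance:
  Volume rate = throughput / density = 35996 / 2500 = 14.3984 m^3/h
  thickness = volume rate / (speed * 60 * width), i.e.
  thickness = throughput / (60 * speed * width * density) * 1000
  thickness = 35996 / (60 * 7.2 * 3.3 * 2500) * 1000 = 10.1 mm

10.1 mm


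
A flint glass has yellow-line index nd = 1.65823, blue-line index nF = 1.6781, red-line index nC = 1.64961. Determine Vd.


Abbe number formula: Vd = (nd - 1) / (nF - nC)
  nd - 1 = 1.65823 - 1 = 0.65823
  nF - nC = 1.6781 - 1.64961 = 0.02849
  Vd = 0.65823 / 0.02849 = 23.1

23.1


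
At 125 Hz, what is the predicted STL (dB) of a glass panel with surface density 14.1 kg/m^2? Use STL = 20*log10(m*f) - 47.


Mass law: STL = 20 * log10(m * f) - 47
  m * f = 14.1 * 125 = 1762.5
  log10(1762.5) = 3.24613
  STL = 20 * 3.24613 - 47 = 64.9226 - 47 = 17.9 dB

17.9 dB


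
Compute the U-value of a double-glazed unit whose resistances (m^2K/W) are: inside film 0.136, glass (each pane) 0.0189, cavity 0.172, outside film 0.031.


Total thermal resistance (series):
  R_total = R_in + R_glass + R_air + R_glass + R_out
  R_total = 0.136 + 0.0189 + 0.172 + 0.0189 + 0.031 = 0.3768 m^2K/W
U-value = 1 / R_total = 1 / 0.3768 = 2.654 W/m^2K

2.654 W/m^2K


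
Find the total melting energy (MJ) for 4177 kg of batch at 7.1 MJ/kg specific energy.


Total energy = mass * specific energy
  E = 4177 * 7.1 = 29656.7 MJ

29656.7 MJ


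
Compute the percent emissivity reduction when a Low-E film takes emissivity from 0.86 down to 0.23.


Percentage reduction = (1 - coated/uncoated) * 100
  Ratio = 0.23 / 0.86 = 0.2674
  Reduction = (1 - 0.2674) * 100 = 73.3%

73.3%


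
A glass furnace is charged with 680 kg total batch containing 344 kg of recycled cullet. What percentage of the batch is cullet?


Cullet ratio = (cullet mass / total batch mass) * 100
  Ratio = 344 / 680 * 100 = 50.59%

50.59%


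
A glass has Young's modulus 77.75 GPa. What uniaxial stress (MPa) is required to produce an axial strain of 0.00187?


Rearrange E = sigma / epsilon:
  sigma = E * epsilon
  E (MPa) = 77.75 * 1000 = 77750
  sigma = 77750 * 0.00187 = 145.39 MPa

145.39 MPa


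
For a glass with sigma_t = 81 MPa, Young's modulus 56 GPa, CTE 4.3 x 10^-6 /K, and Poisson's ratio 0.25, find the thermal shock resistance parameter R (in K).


Thermal shock resistance: R = sigma * (1 - nu) / (E * alpha)
  Numerator = 81 * (1 - 0.25) = 60.75
  Denominator = 56 * 1000 * (4.3 x 10^-6) = 0.2408
  R = 60.75 / 0.2408 = 252.3 K

252.3 K


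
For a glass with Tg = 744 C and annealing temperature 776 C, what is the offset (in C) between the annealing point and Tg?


Offset = T_anneal - Tg:
  offset = 776 - 744 = 32 C

32 C


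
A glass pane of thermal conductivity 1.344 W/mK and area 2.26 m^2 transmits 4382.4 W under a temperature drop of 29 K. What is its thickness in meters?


Fourier's law: t = k * A * dT / Q
  t = 1.344 * 2.26 * 29 / 4382.4
  t = 88.08576 / 4382.4 = 0.0201 m

0.0201 m


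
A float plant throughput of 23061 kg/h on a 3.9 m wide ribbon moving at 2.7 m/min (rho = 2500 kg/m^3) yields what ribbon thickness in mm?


Ribbon cross-section from mass balance:
  Volume rate = throughput / density = 23061 / 2500 = 9.2244 m^3/h
  thickness = volume rate / (speed * 60 * width), i.e.
  thickness = throughput / (60 * speed * width * density) * 1000
  thickness = 23061 / (60 * 2.7 * 3.9 * 2500) * 1000 = 14.6 mm

14.6 mm


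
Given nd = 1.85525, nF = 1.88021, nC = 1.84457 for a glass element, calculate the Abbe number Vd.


Abbe number formula: Vd = (nd - 1) / (nF - nC)
  nd - 1 = 1.85525 - 1 = 0.85525
  nF - nC = 1.88021 - 1.84457 = 0.03564
  Vd = 0.85525 / 0.03564 = 24.0

24.0


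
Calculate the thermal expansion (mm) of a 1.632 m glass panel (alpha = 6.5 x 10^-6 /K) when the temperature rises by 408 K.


Thermal expansion formula: dL = alpha * L0 * dT
  dL = (6.5 x 10^-6) * 1.632 * 408 = 0.00432806 m
Convert to mm: 0.00432806 * 1000 = 4.3281 mm

4.3281 mm


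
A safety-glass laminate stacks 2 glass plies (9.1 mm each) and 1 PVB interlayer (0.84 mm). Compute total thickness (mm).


Total thickness = glass contribution + PVB contribution
  Glass: 2 * 9.1 = 18.2 mm
  PVB: 1 * 0.84 = 0.84 mm
  Total = 18.2 + 0.84 = 19.04 mm

19.04 mm


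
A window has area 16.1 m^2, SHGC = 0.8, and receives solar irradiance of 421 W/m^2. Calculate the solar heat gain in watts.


Solar heat gain: Q = Area * SHGC * Irradiance
  Q = 16.1 * 0.8 * 421 = 5422.5 W

5422.5 W


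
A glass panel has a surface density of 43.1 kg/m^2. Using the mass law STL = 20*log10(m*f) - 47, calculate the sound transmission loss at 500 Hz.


Mass law: STL = 20 * log10(m * f) - 47
  m * f = 43.1 * 500 = 21550
  log10(21550) = 4.33345
  STL = 20 * 4.33345 - 47 = 86.669 - 47 = 39.7 dB

39.7 dB


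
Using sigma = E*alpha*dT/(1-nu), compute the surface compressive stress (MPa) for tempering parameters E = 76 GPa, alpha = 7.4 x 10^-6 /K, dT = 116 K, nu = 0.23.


Tempering stress: sigma = E * alpha * dT / (1 - nu)
  E (MPa) = 76 * 1000 = 76000
  Numerator = 76000 * (7.4 x 10^-6) * 116 = 65.2384
  Denominator = 1 - 0.23 = 0.77
  sigma = 65.2384 / 0.77 = 84.7 MPa

84.7 MPa


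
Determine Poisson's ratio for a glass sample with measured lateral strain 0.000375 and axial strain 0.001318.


Poisson's ratio: nu = lateral strain / axial strain
  nu = 0.000375 / 0.001318 = 0.2845

0.2845


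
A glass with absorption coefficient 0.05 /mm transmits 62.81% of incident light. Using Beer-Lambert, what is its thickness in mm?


Rearrange T = exp(-alpha * thickness):
  thickness = -ln(T) / alpha
  T = 62.81/100 = 0.6281
  ln(T) = -0.46506
  -ln(T) = 0.46506
  thickness = 0.46506 / 0.05 = 9.3 mm

9.3 mm


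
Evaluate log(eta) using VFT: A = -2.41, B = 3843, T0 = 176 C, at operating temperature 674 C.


VFT equation: log(eta) = A + B / (T - T0)
  T - T0 = 674 - 176 = 498
  B / (T - T0) = 3843 / 498 = 7.717
  log(eta) = -2.41 + 7.717 = 5.307

5.307


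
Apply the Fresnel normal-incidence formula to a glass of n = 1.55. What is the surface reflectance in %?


Fresnel reflectance at normal incidence:
  R = ((n - 1)/(n + 1))^2
  (n - 1)/(n + 1) = (1.55 - 1)/(1.55 + 1) = 0.215686
  R = 0.215686^2 = 0.0465205
  R(%) = 0.0465205 * 100 = 4.652%

4.652%


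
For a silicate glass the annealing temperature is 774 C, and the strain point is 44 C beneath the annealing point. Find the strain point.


Strain point = annealing point - difference:
  T_strain = 774 - 44 = 730 C

730 C


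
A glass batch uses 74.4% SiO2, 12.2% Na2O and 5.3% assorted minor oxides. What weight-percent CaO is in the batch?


Pieces sum to 100%:
  CaO = 100 - (SiO2 + Na2O + others)
  CaO = 100 - (74.4 + 12.2 + 5.3) = 8.1%

8.1%


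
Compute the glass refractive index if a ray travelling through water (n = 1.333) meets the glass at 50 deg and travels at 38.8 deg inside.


Apply Snell's law: n1 * sin(theta1) = n2 * sin(theta2)
  n2 = n1 * sin(theta1) / sin(theta2)
  sin(50) = 0.766044
  sin(38.8) = 0.626604
  n2 = 1.333 * 0.766044 / 0.626604 = 1.6296

1.6296


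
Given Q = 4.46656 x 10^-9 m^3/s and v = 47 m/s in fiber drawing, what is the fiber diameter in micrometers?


Cross-sectional area from continuity:
  A = Q / v = 4.46656 x 10^-9 / 47 = 9.503319 x 10^-11 m^2
Diameter from circular cross-section:
  d = sqrt(4A / pi) * 10^6 (m -> um)
  d = sqrt(4 * 9.503319 x 10^-11 / pi) * 10^6 = 11.0 um

11.0 um


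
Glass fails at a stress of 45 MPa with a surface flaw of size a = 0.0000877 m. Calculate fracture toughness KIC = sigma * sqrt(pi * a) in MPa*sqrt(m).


Fracture toughness: KIC = sigma * sqrt(pi * a)
  pi * a = pi * 0.0000877 = 0.000275518
  sqrt(pi * a) = 0.016599
  KIC = 45 * 0.016599 = 0.747 MPa*sqrt(m)

0.747 MPa*sqrt(m)


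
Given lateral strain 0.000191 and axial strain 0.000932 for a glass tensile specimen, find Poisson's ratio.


Poisson's ratio: nu = lateral strain / axial strain
  nu = 0.000191 / 0.000932 = 0.2049

0.2049


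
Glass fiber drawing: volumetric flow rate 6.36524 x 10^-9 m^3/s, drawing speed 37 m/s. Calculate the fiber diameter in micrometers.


Cross-sectional area from continuity:
  A = Q / v = 6.36524 x 10^-9 / 37 = 1.720335 x 10^-10 m^2
Diameter from circular cross-section:
  d = sqrt(4A / pi) * 10^6 (m -> um)
  d = sqrt(4 * 1.720335 x 10^-10 / pi) * 10^6 = 14.8 um

14.8 um


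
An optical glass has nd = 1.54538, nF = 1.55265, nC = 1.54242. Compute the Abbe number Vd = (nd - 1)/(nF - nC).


Abbe number formula: Vd = (nd - 1) / (nF - nC)
  nd - 1 = 1.54538 - 1 = 0.54538
  nF - nC = 1.55265 - 1.54242 = 0.01023
  Vd = 0.54538 / 0.01023 = 53.31

53.31


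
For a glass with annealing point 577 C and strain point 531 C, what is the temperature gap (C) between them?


Gap = T_anneal - T_strain:
  gap = 577 - 531 = 46 C

46 C


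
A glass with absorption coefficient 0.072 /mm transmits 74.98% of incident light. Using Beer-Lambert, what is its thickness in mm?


Rearrange T = exp(-alpha * thickness):
  thickness = -ln(T) / alpha
  T = 74.98/100 = 0.7498
  ln(T) = -0.28795
  -ln(T) = 0.28795
  thickness = 0.28795 / 0.072 = 4.0 mm

4.0 mm


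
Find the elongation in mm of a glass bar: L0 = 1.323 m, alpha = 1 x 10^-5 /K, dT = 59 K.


Thermal expansion formula: dL = alpha * L0 * dT
  dL = (1 x 10^-5) * 1.323 * 59 = 0.00078057 m
Convert to mm: 0.00078057 * 1000 = 0.7806 mm

0.7806 mm


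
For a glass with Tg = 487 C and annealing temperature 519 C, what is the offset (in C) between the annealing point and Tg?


Offset = T_anneal - Tg:
  offset = 519 - 487 = 32 C

32 C


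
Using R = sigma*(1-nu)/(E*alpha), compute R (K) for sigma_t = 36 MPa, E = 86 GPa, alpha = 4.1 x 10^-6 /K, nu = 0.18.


Thermal shock resistance: R = sigma * (1 - nu) / (E * alpha)
  Numerator = 36 * (1 - 0.18) = 29.52
  Denominator = 86 * 1000 * (4.1 x 10^-6) = 0.3526
  R = 29.52 / 0.3526 = 83.7 K

83.7 K


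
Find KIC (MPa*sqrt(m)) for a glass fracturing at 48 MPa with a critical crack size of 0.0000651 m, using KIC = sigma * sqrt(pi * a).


Fracture toughness: KIC = sigma * sqrt(pi * a)
  pi * a = pi * 0.0000651 = 0.000204518
  sqrt(pi * a) = 0.014301
  KIC = 48 * 0.014301 = 0.686 MPa*sqrt(m)

0.686 MPa*sqrt(m)


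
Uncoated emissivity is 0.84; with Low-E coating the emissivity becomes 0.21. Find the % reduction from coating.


Percentage reduction = (1 - coated/uncoated) * 100
  Ratio = 0.21 / 0.84 = 0.25
  Reduction = (1 - 0.25) * 100 = 75.0%

75.0%


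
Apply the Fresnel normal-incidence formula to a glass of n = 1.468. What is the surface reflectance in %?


Fresnel reflectance at normal incidence:
  R = ((n - 1)/(n + 1))^2
  (n - 1)/(n + 1) = (1.468 - 1)/(1.468 + 1) = 0.189627
  R = 0.189627^2 = 0.0359584
  R(%) = 0.0359584 * 100 = 3.596%

3.596%


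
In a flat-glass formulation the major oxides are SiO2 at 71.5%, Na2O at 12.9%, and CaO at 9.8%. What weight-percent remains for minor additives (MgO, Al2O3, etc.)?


Sum the three major oxides:
  SiO2 + Na2O + CaO = 71.5 + 12.9 + 9.8 = 94.2%
Subtract from 100%:
  Others = 100 - 94.2 = 5.8%

5.8%


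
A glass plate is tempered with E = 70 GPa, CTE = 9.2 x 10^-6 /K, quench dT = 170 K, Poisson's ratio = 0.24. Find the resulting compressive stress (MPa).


Tempering stress: sigma = E * alpha * dT / (1 - nu)
  E (MPa) = 70 * 1000 = 70000
  Numerator = 70000 * (9.2 x 10^-6) * 170 = 109.48
  Denominator = 1 - 0.24 = 0.76
  sigma = 109.48 / 0.76 = 144.1 MPa

144.1 MPa


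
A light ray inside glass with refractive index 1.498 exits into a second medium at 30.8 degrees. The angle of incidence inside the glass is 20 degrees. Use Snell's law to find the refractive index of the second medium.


Apply Snell's law: n1 * sin(theta1) = n2 * sin(theta2)
  n2 = n1 * sin(theta1) / sin(theta2)
  sin(20) = 0.34202
  sin(30.8) = 0.512043
  n2 = 1.498 * 0.34202 / 0.512043 = 1.0006

1.0006


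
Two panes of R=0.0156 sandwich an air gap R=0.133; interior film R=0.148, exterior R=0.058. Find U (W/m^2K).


Total thermal resistance (series):
  R_total = R_in + R_glass + R_air + R_glass + R_out
  R_total = 0.148 + 0.0156 + 0.133 + 0.0156 + 0.058 = 0.3702 m^2K/W
U-value = 1 / R_total = 1 / 0.3702 = 2.701 W/m^2K

2.701 W/m^2K


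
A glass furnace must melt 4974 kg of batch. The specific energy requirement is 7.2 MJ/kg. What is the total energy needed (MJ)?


Total energy = mass * specific energy
  E = 4974 * 7.2 = 35812.8 MJ

35812.8 MJ


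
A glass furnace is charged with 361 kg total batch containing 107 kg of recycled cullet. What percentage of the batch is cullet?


Cullet ratio = (cullet mass / total batch mass) * 100
  Ratio = 107 / 361 * 100 = 29.64%

29.64%


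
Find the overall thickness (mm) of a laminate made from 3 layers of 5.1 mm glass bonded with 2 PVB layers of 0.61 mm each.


Total thickness = glass contribution + PVB contribution
  Glass: 3 * 5.1 = 15.3 mm
  PVB: 2 * 0.61 = 1.22 mm
  Total = 15.3 + 1.22 = 16.52 mm

16.52 mm


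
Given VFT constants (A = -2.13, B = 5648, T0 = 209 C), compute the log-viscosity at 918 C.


VFT equation: log(eta) = A + B / (T - T0)
  T - T0 = 918 - 209 = 709
  B / (T - T0) = 5648 / 709 = 7.966
  log(eta) = -2.13 + 7.966 = 5.836

5.836


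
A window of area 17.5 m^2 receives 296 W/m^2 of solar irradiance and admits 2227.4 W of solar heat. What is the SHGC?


Rearrange Q = Area * SHGC * Irradiance:
  SHGC = Q / (Area * Irradiance)
  SHGC = 2227.4 / (17.5 * 296) = 0.43

0.43


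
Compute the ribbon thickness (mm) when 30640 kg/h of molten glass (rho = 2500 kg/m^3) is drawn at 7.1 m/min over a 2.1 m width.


Ribbon cross-section from mass balance:
  Volume rate = throughput / density = 30640 / 2500 = 12.256 m^3/h
  thickness = volume rate / (speed * 60 * width), i.e.
  thickness = throughput / (60 * speed * width * density) * 1000
  thickness = 30640 / (60 * 7.1 * 2.1 * 2500) * 1000 = 13.7 mm

13.7 mm


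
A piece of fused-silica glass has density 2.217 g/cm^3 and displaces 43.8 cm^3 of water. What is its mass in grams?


Rearrange rho = m / V:
  m = rho * V
  m = 2.217 * 43.8 = 97.105 g

97.105 g


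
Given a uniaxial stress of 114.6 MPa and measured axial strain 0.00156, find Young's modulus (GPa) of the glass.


Young's modulus: E = stress / strain
  E = 114.6 MPa / 0.00156 = 73461.54 MPa
Convert to GPa: 73461.54 / 1000 = 73.46 GPa

73.46 GPa


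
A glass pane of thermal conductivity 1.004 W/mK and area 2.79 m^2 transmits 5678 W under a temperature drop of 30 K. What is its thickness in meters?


Fourier's law: t = k * A * dT / Q
  t = 1.004 * 2.79 * 30 / 5678
  t = 84.0348 / 5678 = 0.0148 m

0.0148 m


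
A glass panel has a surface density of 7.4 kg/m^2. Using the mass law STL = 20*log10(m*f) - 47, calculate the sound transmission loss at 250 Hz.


Mass law: STL = 20 * log10(m * f) - 47
  m * f = 7.4 * 250 = 1850
  log10(1850) = 3.26717
  STL = 20 * 3.26717 - 47 = 65.3434 - 47 = 18.3 dB

18.3 dB


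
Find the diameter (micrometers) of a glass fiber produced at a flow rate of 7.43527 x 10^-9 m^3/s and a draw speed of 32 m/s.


Cross-sectional area from continuity:
  A = Q / v = 7.43527 x 10^-9 / 32 = 2.323522 x 10^-10 m^2
Diameter from circular cross-section:
  d = sqrt(4A / pi) * 10^6 (m -> um)
  d = sqrt(4 * 2.323522 x 10^-10 / pi) * 10^6 = 17.2 um

17.2 um


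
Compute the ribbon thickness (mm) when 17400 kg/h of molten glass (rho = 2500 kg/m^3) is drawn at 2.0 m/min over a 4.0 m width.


Ribbon cross-section from mass balance:
  Volume rate = throughput / density = 17400 / 2500 = 6.96 m^3/h
  thickness = volume rate / (speed * 60 * width), i.e.
  thickness = throughput / (60 * speed * width * density) * 1000
  thickness = 17400 / (60 * 2.0 * 4.0 * 2500) * 1000 = 14.5 mm

14.5 mm


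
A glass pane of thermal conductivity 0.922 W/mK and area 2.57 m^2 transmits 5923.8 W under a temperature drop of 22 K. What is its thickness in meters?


Fourier's law: t = k * A * dT / Q
  t = 0.922 * 2.57 * 22 / 5923.8
  t = 52.12988 / 5923.8 = 0.0088 m

0.0088 m


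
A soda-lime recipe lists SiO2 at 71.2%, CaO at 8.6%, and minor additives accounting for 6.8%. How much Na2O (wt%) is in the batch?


Pieces sum to 100%:
  Na2O = 100 - (SiO2 + CaO + others)
  Na2O = 100 - (71.2 + 8.6 + 6.8) = 13.4%

13.4%


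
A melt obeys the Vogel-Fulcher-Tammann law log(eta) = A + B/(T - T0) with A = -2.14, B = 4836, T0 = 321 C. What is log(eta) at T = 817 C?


VFT equation: log(eta) = A + B / (T - T0)
  T - T0 = 817 - 321 = 496
  B / (T - T0) = 4836 / 496 = 9.75
  log(eta) = -2.14 + 9.75 = 7.61

7.61


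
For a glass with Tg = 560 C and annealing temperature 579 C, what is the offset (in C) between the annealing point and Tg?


Offset = T_anneal - Tg:
  offset = 579 - 560 = 19 C

19 C


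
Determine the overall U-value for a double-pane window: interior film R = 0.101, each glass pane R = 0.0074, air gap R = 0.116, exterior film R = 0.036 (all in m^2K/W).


Total thermal resistance (series):
  R_total = R_in + R_glass + R_air + R_glass + R_out
  R_total = 0.101 + 0.0074 + 0.116 + 0.0074 + 0.036 = 0.2678 m^2K/W
U-value = 1 / R_total = 1 / 0.2678 = 3.734 W/m^2K

3.734 W/m^2K


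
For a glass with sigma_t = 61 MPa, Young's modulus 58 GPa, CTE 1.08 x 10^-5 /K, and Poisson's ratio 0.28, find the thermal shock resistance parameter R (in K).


Thermal shock resistance: R = sigma * (1 - nu) / (E * alpha)
  Numerator = 61 * (1 - 0.28) = 43.92
  Denominator = 58 * 1000 * (1.08 x 10^-5) = 0.6264
  R = 43.92 / 0.6264 = 70.1 K

70.1 K


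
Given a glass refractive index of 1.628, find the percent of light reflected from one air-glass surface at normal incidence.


Fresnel reflectance at normal incidence:
  R = ((n - 1)/(n + 1))^2
  (n - 1)/(n + 1) = (1.628 - 1)/(1.628 + 1) = 0.238965
  R = 0.238965^2 = 0.0571043
  R(%) = 0.0571043 * 100 = 5.71%

5.71%


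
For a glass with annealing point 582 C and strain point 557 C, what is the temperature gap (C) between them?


Gap = T_anneal - T_strain:
  gap = 582 - 557 = 25 C

25 C


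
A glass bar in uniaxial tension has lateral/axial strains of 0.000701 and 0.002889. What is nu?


Poisson's ratio: nu = lateral strain / axial strain
  nu = 0.000701 / 0.002889 = 0.2426

0.2426


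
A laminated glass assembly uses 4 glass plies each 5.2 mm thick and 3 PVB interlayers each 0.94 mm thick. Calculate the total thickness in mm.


Total thickness = glass contribution + PVB contribution
  Glass: 4 * 5.2 = 20.8 mm
  PVB: 3 * 0.94 = 2.82 mm
  Total = 20.8 + 2.82 = 23.62 mm

23.62 mm


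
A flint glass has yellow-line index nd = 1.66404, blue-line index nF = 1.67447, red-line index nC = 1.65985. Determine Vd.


Abbe number formula: Vd = (nd - 1) / (nF - nC)
  nd - 1 = 1.66404 - 1 = 0.66404
  nF - nC = 1.67447 - 1.65985 = 0.01462
  Vd = 0.66404 / 0.01462 = 45.42

45.42


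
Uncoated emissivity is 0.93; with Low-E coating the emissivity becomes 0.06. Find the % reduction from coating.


Percentage reduction = (1 - coated/uncoated) * 100
  Ratio = 0.06 / 0.93 = 0.0645
  Reduction = (1 - 0.0645) * 100 = 93.5%

93.5%


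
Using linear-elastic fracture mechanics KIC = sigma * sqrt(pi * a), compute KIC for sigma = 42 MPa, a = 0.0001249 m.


Fracture toughness: KIC = sigma * sqrt(pi * a)
  pi * a = pi * 0.0001249 = 0.000392385
  sqrt(pi * a) = 0.019809
  KIC = 42 * 0.019809 = 0.832 MPa*sqrt(m)

0.832 MPa*sqrt(m)


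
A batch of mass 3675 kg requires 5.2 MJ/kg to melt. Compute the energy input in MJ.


Total energy = mass * specific energy
  E = 3675 * 5.2 = 19110 MJ

19110 MJ


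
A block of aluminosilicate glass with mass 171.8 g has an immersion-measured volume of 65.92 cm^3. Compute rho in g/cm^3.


Use the definition of density:
  rho = mass / volume
  rho = 171.8 / 65.92 = 2.606 g/cm^3

2.606 g/cm^3


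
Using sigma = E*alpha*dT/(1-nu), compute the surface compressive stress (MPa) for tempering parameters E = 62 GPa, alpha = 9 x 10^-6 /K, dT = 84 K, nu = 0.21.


Tempering stress: sigma = E * alpha * dT / (1 - nu)
  E (MPa) = 62 * 1000 = 62000
  Numerator = 62000 * (9 x 10^-6) * 84 = 46.872
  Denominator = 1 - 0.21 = 0.79
  sigma = 46.872 / 0.79 = 59.3 MPa

59.3 MPa


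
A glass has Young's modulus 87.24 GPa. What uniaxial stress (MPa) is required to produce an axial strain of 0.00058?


Rearrange E = sigma / epsilon:
  sigma = E * epsilon
  E (MPa) = 87.24 * 1000 = 87240
  sigma = 87240 * 0.00058 = 50.6 MPa

50.6 MPa


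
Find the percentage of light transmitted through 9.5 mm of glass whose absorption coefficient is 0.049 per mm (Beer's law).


Beer-Lambert law: T = exp(-alpha * thickness)
  exponent = -0.049 * 9.5 = -0.4655
  T = exp(-0.4655) = 0.6278
  Percentage = 0.6278 * 100 = 62.78%

62.78%


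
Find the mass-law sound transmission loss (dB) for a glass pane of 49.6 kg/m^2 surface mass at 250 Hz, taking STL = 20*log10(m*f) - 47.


Mass law: STL = 20 * log10(m * f) - 47
  m * f = 49.6 * 250 = 12400
  log10(12400) = 4.09342
  STL = 20 * 4.09342 - 47 = 81.8684 - 47 = 34.9 dB

34.9 dB


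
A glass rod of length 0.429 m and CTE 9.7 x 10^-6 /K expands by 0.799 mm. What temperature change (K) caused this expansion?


Rearrange dL = alpha * L0 * dT for dT:
  dT = dL / (alpha * L0)
  dL (m) = 0.799 / 1000 = 0.000799
  dT = 0.000799 / ((9.7 x 10^-6) * 0.429) = 192.0 K

192.0 K


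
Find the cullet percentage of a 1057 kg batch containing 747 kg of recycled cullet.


Cullet ratio = (cullet mass / total batch mass) * 100
  Ratio = 747 / 1057 * 100 = 70.67%

70.67%


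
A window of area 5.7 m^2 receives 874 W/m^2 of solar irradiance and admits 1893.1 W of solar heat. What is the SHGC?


Rearrange Q = Area * SHGC * Irradiance:
  SHGC = Q / (Area * Irradiance)
  SHGC = 1893.1 / (5.7 * 874) = 0.38

0.38


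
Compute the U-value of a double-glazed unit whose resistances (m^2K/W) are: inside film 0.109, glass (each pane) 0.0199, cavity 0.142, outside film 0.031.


Total thermal resistance (series):
  R_total = R_in + R_glass + R_air + R_glass + R_out
  R_total = 0.109 + 0.0199 + 0.142 + 0.0199 + 0.031 = 0.3218 m^2K/W
U-value = 1 / R_total = 1 / 0.3218 = 3.108 W/m^2K

3.108 W/m^2K


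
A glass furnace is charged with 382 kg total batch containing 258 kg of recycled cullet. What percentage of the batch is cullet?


Cullet ratio = (cullet mass / total batch mass) * 100
  Ratio = 258 / 382 * 100 = 67.54%

67.54%


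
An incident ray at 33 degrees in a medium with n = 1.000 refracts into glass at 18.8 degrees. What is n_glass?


Apply Snell's law: n1 * sin(theta1) = n2 * sin(theta2)
  n2 = n1 * sin(theta1) / sin(theta2)
  sin(33) = 0.544639
  sin(18.8) = 0.322266
  n2 = 1.000 * 0.544639 / 0.322266 = 1.69

1.69


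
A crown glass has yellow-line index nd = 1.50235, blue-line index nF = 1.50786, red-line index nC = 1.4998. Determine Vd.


Abbe number formula: Vd = (nd - 1) / (nF - nC)
  nd - 1 = 1.50235 - 1 = 0.50235
  nF - nC = 1.50786 - 1.4998 = 0.00806
  Vd = 0.50235 / 0.00806 = 62.33

62.33


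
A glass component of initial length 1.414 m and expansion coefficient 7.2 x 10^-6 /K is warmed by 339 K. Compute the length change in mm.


Thermal expansion formula: dL = alpha * L0 * dT
  dL = (7.2 x 10^-6) * 1.414 * 339 = 0.00345129 m
Convert to mm: 0.00345129 * 1000 = 3.4513 mm

3.4513 mm


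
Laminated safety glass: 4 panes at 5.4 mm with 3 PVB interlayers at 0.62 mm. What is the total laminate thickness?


Total thickness = glass contribution + PVB contribution
  Glass: 4 * 5.4 = 21.6 mm
  PVB: 3 * 0.62 = 1.86 mm
  Total = 21.6 + 1.86 = 23.46 mm

23.46 mm


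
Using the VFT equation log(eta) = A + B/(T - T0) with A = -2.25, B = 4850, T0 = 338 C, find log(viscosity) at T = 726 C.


VFT equation: log(eta) = A + B / (T - T0)
  T - T0 = 726 - 338 = 388
  B / (T - T0) = 4850 / 388 = 12.5
  log(eta) = -2.25 + 12.5 = 10.25

10.25


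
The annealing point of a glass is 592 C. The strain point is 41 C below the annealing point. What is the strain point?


Strain point = annealing point - difference:
  T_strain = 592 - 41 = 551 C

551 C


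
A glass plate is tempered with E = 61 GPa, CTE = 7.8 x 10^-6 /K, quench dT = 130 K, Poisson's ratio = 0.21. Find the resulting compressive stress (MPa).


Tempering stress: sigma = E * alpha * dT / (1 - nu)
  E (MPa) = 61 * 1000 = 61000
  Numerator = 61000 * (7.8 x 10^-6) * 130 = 61.854
  Denominator = 1 - 0.21 = 0.79
  sigma = 61.854 / 0.79 = 78.3 MPa

78.3 MPa


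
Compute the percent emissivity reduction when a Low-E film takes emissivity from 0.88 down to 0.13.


Percentage reduction = (1 - coated/uncoated) * 100
  Ratio = 0.13 / 0.88 = 0.1477
  Reduction = (1 - 0.1477) * 100 = 85.2%

85.2%


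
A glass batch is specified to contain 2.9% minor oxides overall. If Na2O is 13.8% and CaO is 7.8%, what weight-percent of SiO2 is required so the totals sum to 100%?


Known pieces sum to 100%:
  SiO2 = 100 - (others + Na2O + CaO)
  SiO2 = 100 - (2.9 + 13.8 + 7.8) = 75.5%

75.5%


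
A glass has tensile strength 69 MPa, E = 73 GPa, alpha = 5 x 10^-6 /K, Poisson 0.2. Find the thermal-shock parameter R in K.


Thermal shock resistance: R = sigma * (1 - nu) / (E * alpha)
  Numerator = 69 * (1 - 0.2) = 55.2
  Denominator = 73 * 1000 * (5 x 10^-6) = 0.365
  R = 55.2 / 0.365 = 151.2 K

151.2 K


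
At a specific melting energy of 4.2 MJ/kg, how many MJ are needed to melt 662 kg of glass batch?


Total energy = mass * specific energy
  E = 662 * 4.2 = 2780.4 MJ

2780.4 MJ


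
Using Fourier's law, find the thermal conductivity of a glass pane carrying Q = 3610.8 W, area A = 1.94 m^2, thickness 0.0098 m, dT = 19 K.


Fourier's law rearranged: k = Q * t / (A * dT)
  Numerator = 3610.8 * 0.0098 = 35.38584
  Denominator = 1.94 * 19 = 36.86
  k = 35.38584 / 36.86 = 0.96 W/mK

0.96 W/mK


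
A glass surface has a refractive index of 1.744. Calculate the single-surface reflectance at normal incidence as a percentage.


Fresnel reflectance at normal incidence:
  R = ((n - 1)/(n + 1))^2
  (n - 1)/(n + 1) = (1.744 - 1)/(1.744 + 1) = 0.271137
  R = 0.271137^2 = 0.0735153
  R(%) = 0.0735153 * 100 = 7.352%

7.352%


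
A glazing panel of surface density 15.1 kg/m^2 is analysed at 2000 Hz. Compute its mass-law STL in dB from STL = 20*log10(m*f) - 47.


Mass law: STL = 20 * log10(m * f) - 47
  m * f = 15.1 * 2000 = 30200
  log10(30200) = 4.48001
  STL = 20 * 4.48001 - 47 = 89.6002 - 47 = 42.6 dB

42.6 dB


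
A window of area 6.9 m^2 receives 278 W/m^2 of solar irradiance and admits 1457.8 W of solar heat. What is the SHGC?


Rearrange Q = Area * SHGC * Irradiance:
  SHGC = Q / (Area * Irradiance)
  SHGC = 1457.8 / (6.9 * 278) = 0.76

0.76


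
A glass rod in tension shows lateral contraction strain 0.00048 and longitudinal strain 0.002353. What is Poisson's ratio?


Poisson's ratio: nu = lateral strain / axial strain
  nu = 0.00048 / 0.002353 = 0.204

0.204


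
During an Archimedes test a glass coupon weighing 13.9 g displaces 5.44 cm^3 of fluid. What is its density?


Use the definition of density:
  rho = mass / volume
  rho = 13.9 / 5.44 = 2.555 g/cm^3

2.555 g/cm^3


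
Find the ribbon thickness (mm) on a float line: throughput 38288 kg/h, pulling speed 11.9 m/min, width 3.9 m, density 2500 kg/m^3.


Ribbon cross-section from mass balance:
  Volume rate = throughput / density = 38288 / 2500 = 15.3152 m^3/h
  thickness = volume rate / (speed * 60 * width), i.e.
  thickness = throughput / (60 * speed * width * density) * 1000
  thickness = 38288 / (60 * 11.9 * 3.9 * 2500) * 1000 = 5.5 mm

5.5 mm


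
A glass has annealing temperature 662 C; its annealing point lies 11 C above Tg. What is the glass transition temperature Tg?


Rearrange T_anneal = Tg + offset for Tg:
  Tg = T_anneal - offset = 662 - 11 = 651 C

651 C


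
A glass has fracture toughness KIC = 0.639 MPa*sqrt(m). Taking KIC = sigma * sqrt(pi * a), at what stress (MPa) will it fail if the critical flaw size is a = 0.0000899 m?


Rearrange KIC = sigma * sqrt(pi * a):
  sigma = KIC / sqrt(pi * a)
  sqrt(pi * 0.0000899) = 0.016806
  sigma = 0.639 / 0.016806 = 38.02 MPa

38.02 MPa


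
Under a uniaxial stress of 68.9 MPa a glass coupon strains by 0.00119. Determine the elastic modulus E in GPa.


Young's modulus: E = stress / strain
  E = 68.9 MPa / 0.00119 = 57899.16 MPa
Convert to GPa: 57899.16 / 1000 = 57.9 GPa

57.9 GPa


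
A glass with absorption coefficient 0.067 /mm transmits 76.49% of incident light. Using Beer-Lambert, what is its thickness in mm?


Rearrange T = exp(-alpha * thickness):
  thickness = -ln(T) / alpha
  T = 76.49/100 = 0.7649
  ln(T) = -0.26801
  -ln(T) = 0.26801
  thickness = 0.26801 / 0.067 = 4.0 mm

4.0 mm


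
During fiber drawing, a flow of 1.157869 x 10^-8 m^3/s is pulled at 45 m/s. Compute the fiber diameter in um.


Cross-sectional area from continuity:
  A = Q / v = 1.157869 x 10^-8 / 45 = 2.573042 x 10^-10 m^2
Diameter from circular cross-section:
  d = sqrt(4A / pi) * 10^6 (m -> um)
  d = sqrt(4 * 2.573042 x 10^-10 / pi) * 10^6 = 18.1 um

18.1 um


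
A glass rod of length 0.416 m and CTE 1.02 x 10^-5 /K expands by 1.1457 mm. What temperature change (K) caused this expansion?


Rearrange dL = alpha * L0 * dT for dT:
  dT = dL / (alpha * L0)
  dL (m) = 1.1457 / 1000 = 0.0011457
  dT = 0.0011457 / ((1.02 x 10^-5) * 0.416) = 270.0 K

270.0 K


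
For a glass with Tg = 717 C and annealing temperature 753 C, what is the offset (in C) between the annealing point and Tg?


Offset = T_anneal - Tg:
  offset = 753 - 717 = 36 C

36 C


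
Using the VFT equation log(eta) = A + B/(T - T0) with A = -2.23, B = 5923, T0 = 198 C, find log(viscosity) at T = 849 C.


VFT equation: log(eta) = A + B / (T - T0)
  T - T0 = 849 - 198 = 651
  B / (T - T0) = 5923 / 651 = 9.098
  log(eta) = -2.23 + 9.098 = 6.868

6.868


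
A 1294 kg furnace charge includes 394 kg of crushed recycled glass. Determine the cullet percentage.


Cullet ratio = (cullet mass / total batch mass) * 100
  Ratio = 394 / 1294 * 100 = 30.45%

30.45%


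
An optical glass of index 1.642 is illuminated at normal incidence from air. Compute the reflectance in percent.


Fresnel reflectance at normal incidence:
  R = ((n - 1)/(n + 1))^2
  (n - 1)/(n + 1) = (1.642 - 1)/(1.642 + 1) = 0.242998
  R = 0.242998^2 = 0.059048
  R(%) = 0.059048 * 100 = 5.905%

5.905%


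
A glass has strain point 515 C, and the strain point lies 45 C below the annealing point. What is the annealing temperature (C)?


T_anneal = T_strain + gap:
  T_anneal = 515 + 45 = 560 C

560 C


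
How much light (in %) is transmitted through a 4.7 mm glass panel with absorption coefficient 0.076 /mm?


Beer-Lambert law: T = exp(-alpha * thickness)
  exponent = -0.076 * 4.7 = -0.3572
  T = exp(-0.3572) = 0.6996
  Percentage = 0.6996 * 100 = 69.96%

69.96%


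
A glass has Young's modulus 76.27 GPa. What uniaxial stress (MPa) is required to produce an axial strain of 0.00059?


Rearrange E = sigma / epsilon:
  sigma = E * epsilon
  E (MPa) = 76.27 * 1000 = 76270
  sigma = 76270 * 0.00059 = 45.0 MPa

45.0 MPa


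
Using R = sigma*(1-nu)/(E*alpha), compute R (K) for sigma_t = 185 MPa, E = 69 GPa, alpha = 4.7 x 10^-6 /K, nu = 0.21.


Thermal shock resistance: R = sigma * (1 - nu) / (E * alpha)
  Numerator = 185 * (1 - 0.21) = 146.15
  Denominator = 69 * 1000 * (4.7 x 10^-6) = 0.3243
  R = 146.15 / 0.3243 = 450.7 K

450.7 K


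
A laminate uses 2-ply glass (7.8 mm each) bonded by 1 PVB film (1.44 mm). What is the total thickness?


Total thickness = glass contribution + PVB contribution
  Glass: 2 * 7.8 = 15.6 mm
  PVB: 1 * 1.44 = 1.44 mm
  Total = 15.6 + 1.44 = 17.04 mm

17.04 mm
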